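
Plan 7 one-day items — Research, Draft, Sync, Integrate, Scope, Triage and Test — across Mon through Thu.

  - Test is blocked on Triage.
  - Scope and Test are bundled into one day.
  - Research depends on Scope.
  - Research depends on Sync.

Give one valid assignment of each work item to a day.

Scope in Tue; Draft in Mon; Research in Wed; Triage in Mon; Integrate in Mon; Sync in Mon; Test in Tue

Checking: Scope(Tue) before Research(Wed); Triage(Mon) before Test(Tue); Sync(Mon) before Research(Wed); Scope = Test = Tue.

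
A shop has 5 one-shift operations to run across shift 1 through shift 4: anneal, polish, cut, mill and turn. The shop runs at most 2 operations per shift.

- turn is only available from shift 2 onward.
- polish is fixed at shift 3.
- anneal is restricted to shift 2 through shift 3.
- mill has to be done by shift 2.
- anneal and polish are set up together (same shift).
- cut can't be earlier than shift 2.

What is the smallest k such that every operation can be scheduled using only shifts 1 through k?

3 shifts

With at most 2 per shift and 5 operations, at least 3 shifts are needed.
polish can't be placed before shift 3, so the schedule must run through at least shift 3.
3 works (last occupied shift: shift 3): for example turn in shift 2; anneal in shift 3; polish in shift 3; mill in shift 1; cut in shift 2.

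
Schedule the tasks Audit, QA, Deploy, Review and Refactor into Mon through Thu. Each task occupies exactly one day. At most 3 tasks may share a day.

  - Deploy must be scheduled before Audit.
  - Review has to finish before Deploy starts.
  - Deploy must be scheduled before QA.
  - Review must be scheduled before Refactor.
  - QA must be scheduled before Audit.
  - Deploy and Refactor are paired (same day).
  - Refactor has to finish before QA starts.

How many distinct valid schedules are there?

Enumerating: Refactor=Tue; Deploy=Tue; QA=Wed; Audit=Thu; Review=Mon.

1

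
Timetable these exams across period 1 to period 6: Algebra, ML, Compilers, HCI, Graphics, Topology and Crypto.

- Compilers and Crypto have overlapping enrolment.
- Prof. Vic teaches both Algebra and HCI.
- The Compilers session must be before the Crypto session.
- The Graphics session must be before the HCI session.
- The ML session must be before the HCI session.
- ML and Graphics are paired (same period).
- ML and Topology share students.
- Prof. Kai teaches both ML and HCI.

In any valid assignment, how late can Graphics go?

period 5

Downstream work caps Graphics at period 5.
Graphics at period 5 is achievable: Algebra=period 1; Graphics=period 5; Topology=period 1; ML=period 5; HCI=period 6; Compilers=period 1; Crypto=period 2.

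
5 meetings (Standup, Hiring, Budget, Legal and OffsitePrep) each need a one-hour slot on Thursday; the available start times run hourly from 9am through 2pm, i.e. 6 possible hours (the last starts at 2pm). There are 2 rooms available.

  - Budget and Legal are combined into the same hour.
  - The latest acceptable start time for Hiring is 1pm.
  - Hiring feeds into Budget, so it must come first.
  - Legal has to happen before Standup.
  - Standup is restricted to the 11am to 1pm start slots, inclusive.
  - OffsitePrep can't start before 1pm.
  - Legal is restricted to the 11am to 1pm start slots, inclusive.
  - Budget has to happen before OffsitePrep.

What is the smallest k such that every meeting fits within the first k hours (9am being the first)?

The precedence chain requires at least 3 distinct hours.
With at most 2 per hour and 5 meetings, at least 3 hours are needed.
OffsitePrep can't be placed before 1pm — that is hour 5 counting from 9am — so the schedule must run through at least 5 hours.
5 works (last occupied hour: 1pm): for example Hiring in 9am; OffsitePrep in 1pm; Standup in 12pm; Legal in 11am; Budget in 11am.

5 hours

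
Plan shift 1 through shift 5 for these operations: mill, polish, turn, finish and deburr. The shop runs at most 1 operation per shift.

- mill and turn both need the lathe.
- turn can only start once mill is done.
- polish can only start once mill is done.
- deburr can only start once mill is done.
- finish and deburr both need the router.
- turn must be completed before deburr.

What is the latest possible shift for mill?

shift 2

Downstream work caps mill at shift 3.
mill at shift 2 is achievable: finish in shift 1; turn in shift 3; deburr in shift 4; mill in shift 2; polish in shift 5.
Nothing later works — the conflict and capacity constraints rule out every shift after shift 2.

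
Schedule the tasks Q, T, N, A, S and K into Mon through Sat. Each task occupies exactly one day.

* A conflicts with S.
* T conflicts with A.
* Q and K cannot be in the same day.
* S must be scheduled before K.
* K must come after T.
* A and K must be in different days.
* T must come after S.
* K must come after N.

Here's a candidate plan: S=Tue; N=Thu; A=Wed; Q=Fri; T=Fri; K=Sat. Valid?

Yes

S must be scheduled before K — holds.
Q and K cannot be in the same day — holds.
T must come after S — holds.
K must come after T — holds.
A and K must be in different days — holds.
A conflicts with S — holds.
K must come after N — holds.
T conflicts with A — holds.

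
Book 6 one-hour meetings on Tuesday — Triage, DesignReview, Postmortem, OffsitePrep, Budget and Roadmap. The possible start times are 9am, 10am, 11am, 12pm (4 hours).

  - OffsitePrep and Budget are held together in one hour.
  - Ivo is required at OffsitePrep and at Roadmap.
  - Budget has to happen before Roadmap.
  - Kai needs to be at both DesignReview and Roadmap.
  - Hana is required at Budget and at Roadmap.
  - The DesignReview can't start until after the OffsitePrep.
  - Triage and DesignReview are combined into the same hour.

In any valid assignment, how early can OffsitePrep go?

9am

Downstream work caps OffsitePrep at 11am.
OffsitePrep at 9am is achievable: Budget in 9am; Roadmap in 11am; DesignReview in 10am; Triage in 10am; Postmortem in 9am; OffsitePrep in 9am.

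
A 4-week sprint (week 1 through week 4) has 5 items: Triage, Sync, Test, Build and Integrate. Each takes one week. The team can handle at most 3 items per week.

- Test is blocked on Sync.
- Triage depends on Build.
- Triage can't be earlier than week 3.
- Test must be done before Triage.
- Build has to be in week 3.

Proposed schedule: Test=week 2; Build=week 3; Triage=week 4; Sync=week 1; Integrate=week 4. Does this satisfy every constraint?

Valid

Build has to be in week 3 — holds.
Triage depends on Build — holds.
The team can handle at most 3 items per week — holds.
Test must be done before Triage — holds.
Triage can't be earlier than week 3 — holds.
Test is blocked on Sync — holds.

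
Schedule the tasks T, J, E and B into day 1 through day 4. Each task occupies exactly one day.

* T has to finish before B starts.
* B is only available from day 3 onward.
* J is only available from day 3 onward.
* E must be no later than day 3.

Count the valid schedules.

30

Splitting on T: it can be day 1 (12), day 2 (12), day 3 (6). Listing each branch's schedules as (J, E, B) by day number:
T=day 1: (3,1,3) (3,1,4) (3,2,3) (3,2,4) (3,3,3) (3,3,4) (4,1,3) (4,1,4) (4,2,3) (4,2,4) (4,3,3) (4,3,4) — 12.
T=day 2: (3,1,3) (3,1,4) (3,2,3) (3,2,4) (3,3,3) (3,3,4) (4,1,3) (4,1,4) (4,2,3) (4,2,4) (4,3,3) (4,3,4) — 12.
T=day 3: (3,1,4) (3,2,4) (3,3,4) (4,1,4) (4,2,4) (4,3,4) — 6.
Summing: 12 + 12 + 6 = 30.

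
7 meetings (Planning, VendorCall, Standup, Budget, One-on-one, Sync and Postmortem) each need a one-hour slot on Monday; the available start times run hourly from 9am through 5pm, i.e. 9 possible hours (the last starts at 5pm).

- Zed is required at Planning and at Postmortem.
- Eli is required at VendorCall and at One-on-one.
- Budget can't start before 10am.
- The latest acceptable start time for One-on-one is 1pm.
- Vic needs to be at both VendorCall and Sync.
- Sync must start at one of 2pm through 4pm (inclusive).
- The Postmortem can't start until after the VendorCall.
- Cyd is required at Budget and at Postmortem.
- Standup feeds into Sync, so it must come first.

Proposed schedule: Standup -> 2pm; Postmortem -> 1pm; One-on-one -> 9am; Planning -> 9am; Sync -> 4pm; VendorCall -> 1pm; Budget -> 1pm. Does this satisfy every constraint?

No. Cyd is required at Budget and at Postmortem is not satisfied.

Sync must start at one of 2pm through 4pm (inclusive) — holds.
Zed is required at Planning and at Postmortem — holds.
Standup feeds into Sync, so it must come first — holds.
The Postmortem can't start until after the VendorCall — violated.
Cyd is required at Budget and at Postmortem — violated.
Budget can't start before 10am — holds.
Vic needs to be at both VendorCall and Sync — holds.
Eli is required at VendorCall and at One-on-one — holds.
The latest acceptable start time for One-on-one is 1pm — holds.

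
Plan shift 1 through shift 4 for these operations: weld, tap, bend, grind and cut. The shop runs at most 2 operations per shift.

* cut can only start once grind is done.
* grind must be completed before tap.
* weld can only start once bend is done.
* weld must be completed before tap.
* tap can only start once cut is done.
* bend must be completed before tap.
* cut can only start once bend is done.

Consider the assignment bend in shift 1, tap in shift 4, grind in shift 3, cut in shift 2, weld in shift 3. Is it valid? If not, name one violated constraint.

weld must be completed before tap — holds.
cut can only start once grind is done — violated.
cut can only start once bend is done — holds.
grind must be completed before tap — holds.
tap can only start once cut is done — holds.
bend must be completed before tap — holds.
The shop runs at most 2 operations per shift — holds.
weld can only start once bend is done — holds.

No. cut can only start once grind is done is not satisfied.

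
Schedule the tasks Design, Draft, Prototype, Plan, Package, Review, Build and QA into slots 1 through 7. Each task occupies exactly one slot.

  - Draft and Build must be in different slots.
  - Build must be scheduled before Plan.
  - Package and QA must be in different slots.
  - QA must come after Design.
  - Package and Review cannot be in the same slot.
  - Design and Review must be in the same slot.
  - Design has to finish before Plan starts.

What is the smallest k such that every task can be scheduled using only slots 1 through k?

3

The precedence chain requires at least 2 distinct slots.
Could 2 slots be enough, i.e. nothing placed later than 2? No: Plan must come after Design (at 1 or later) → {2}; Design must come before Plan (at 2 or earlier) → {1}; QA must come after Design (at 1 or later) → {2}; Review must be in the same slot as Design (in {1}) → {1}; Package can't share with Review (1) → {2}; QA can't share with Package (2) → nothing is left.
So 2 slots is not enough.
3 works (last occupied slot: 3): for example Build in 1; Design in 1; Draft in 2; Plan in 2; QA in 2; Review in 1; Prototype in 1; Package in 3.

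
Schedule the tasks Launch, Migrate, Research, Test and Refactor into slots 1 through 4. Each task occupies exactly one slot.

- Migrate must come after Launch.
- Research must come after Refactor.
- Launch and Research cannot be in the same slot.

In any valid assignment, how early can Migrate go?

2

Precedence pushes Migrate to at least 2.
Migrate at 2 is achievable: Migrate=2; Launch=1; Test=1; Refactor=1; Research=2.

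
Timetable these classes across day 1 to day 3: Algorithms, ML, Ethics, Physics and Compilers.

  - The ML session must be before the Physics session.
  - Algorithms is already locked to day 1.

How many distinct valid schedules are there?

27

Splitting on ML: it can be day 1 (18), day 2 (9). Listing each branch's schedules as (Algorithms, Ethics, Physics, Compilers) by day number:
ML=day 1: (1,1,2,1) (1,1,2,2) (1,1,2,3) (1,1,3,1) (1,1,3,2) (1,1,3,3) (1,2,2,1) (1,2,2,2) (1,2,2,3) (1,2,3,1) (1,2,3,2) (1,2,3,3) (1,3,2,1) (1,3,2,2) (1,3,2,3) (1,3,3,1) (1,3,3,2) (1,3,3,3) — 18.
ML=day 2: (1,1,3,1) (1,1,3,2) (1,1,3,3) (1,2,3,1) (1,2,3,2) (1,2,3,3) (1,3,3,1) (1,3,3,2) (1,3,3,3) — 9.
Summing: 18 + 9 = 27.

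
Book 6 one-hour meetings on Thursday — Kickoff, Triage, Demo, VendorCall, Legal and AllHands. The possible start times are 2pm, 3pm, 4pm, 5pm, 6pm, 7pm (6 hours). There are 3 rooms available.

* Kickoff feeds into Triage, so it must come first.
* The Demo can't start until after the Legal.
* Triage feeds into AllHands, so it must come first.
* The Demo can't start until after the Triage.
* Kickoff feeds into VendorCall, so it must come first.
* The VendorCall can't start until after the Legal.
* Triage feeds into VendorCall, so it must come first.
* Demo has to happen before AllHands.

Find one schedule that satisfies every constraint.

AllHands=5pm, Legal=2pm, Demo=4pm, Triage=3pm, Kickoff=2pm, VendorCall=4pm

Checking: Kickoff(2pm) before Triage(3pm); Kickoff(2pm) before VendorCall(4pm); Demo(4pm) before AllHands(5pm); Legal(2pm) before Demo(4pm); Triage(3pm) before AllHands(5pm); Triage(3pm) before VendorCall(4pm); Legal(2pm) before VendorCall(4pm); Triage(3pm) before Demo(4pm); max 2 per hour (cap 3).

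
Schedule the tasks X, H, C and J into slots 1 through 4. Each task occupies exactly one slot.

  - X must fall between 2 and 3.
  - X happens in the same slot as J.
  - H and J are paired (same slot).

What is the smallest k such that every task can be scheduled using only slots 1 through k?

2 slots

X can't be placed before 2, so the schedule must run through at least slot 2.
2 works (last occupied slot: 2): for example J -> 2; C -> 1; H -> 2; X -> 2.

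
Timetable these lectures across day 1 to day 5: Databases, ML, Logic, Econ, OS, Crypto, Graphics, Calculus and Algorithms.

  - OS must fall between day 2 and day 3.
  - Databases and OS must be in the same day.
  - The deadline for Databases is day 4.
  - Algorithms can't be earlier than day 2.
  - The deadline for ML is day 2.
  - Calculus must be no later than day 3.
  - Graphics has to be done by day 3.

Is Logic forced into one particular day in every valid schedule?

No

Logic can be day 1 (e.g. Graphics -> day 1, Algorithms -> day 2, ML -> day 1, OS -> day 2, Crypto -> day 1, Calculus -> day 1, Databases -> day 2, Econ -> day 1, Logic -> day 1) or day 2 (e.g. Crypto=day 1, Graphics=day 1, Algorithms=day 2, Databases=day 2, Logic=day 2, ML=day 1, Calculus=day 1, OS=day 2, Econ=day 1).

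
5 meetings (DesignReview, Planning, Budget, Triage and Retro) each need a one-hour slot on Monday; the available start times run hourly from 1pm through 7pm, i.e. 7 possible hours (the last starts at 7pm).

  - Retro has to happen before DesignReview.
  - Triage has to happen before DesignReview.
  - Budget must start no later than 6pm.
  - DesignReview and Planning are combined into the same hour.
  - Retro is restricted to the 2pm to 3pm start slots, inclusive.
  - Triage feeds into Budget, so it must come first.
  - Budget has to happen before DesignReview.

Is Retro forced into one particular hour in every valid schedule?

Retro can be 2pm (e.g. DesignReview -> 3pm; Triage -> 1pm; Budget -> 2pm; Planning -> 3pm; Retro -> 2pm) or 3pm (e.g. Triage in 1pm, Budget in 2pm, DesignReview in 4pm, Planning in 4pm, Retro in 3pm).

No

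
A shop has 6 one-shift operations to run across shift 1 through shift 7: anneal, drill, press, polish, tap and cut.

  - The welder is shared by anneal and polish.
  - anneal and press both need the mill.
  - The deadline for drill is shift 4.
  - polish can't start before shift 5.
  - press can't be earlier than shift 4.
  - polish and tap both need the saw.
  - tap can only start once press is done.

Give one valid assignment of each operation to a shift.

tap=shift 6, anneal=shift 1, cut=shift 1, press=shift 4, polish=shift 5, drill=shift 1

Checking: press(shift 4) before tap(shift 6); anneal(shift 1) != polish(shift 5); anneal(shift 1) != press(shift 4); polish(shift 5) != tap(shift 6); press=shift 4 in [shift 4,shift 7]; drill=shift 1 in [shift 1,shift 4]; polish=shift 5 in [shift 5,shift 7].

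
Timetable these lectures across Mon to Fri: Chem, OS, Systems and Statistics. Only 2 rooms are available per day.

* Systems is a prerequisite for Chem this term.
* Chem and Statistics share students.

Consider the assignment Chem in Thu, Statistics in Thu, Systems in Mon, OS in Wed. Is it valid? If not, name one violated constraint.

No. Chem and Statistics share students is not satisfied.

Systems is a prerequisite for Chem this term — holds.
Chem and Statistics share students — violated.
Only 2 rooms are available per day — holds.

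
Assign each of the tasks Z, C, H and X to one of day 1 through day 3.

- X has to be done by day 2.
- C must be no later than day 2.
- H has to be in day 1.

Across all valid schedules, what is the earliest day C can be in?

C's own window allows nothing later than day 2.
C at day 1 is achievable: X in day 1, H in day 1, C in day 1, Z in day 1.

day 1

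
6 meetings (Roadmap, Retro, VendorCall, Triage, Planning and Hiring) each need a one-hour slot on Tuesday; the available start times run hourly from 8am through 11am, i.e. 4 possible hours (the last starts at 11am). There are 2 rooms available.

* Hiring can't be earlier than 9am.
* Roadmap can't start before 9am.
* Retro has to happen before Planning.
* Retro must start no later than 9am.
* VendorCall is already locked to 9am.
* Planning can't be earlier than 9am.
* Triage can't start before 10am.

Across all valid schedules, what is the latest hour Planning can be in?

11am

Planning is available from 9am.
Planning at 11am is achievable: Hiring -> 10am, Planning -> 11am, Roadmap -> 9am, VendorCall -> 9am, Retro -> 8am, Triage -> 10am.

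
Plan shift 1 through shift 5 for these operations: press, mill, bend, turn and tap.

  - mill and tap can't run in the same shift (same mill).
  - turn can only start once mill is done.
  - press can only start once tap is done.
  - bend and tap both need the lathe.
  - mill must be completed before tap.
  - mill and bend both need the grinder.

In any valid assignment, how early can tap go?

shift 2

Precedence pushes tap to at least shift 2; downstream work caps tap at shift 4.
tap at shift 2 is achievable: press in shift 3; tap in shift 2; bend in shift 3; mill in shift 1; turn in shift 2.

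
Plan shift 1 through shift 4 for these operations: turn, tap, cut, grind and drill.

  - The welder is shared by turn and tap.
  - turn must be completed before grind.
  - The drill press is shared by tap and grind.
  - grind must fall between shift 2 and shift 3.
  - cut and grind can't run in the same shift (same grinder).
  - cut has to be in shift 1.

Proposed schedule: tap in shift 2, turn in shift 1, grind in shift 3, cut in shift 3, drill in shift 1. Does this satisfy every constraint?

cut and grind can't run in the same shift (same grinder) — violated.
The welder is shared by turn and tap — holds.
cut has to be in shift 1 — violated.
turn must be completed before grind — holds.
The drill press is shared by tap and grind — holds.
grind must fall between shift 2 and shift 3 — holds.

No — it violates: cut has to be in shift 1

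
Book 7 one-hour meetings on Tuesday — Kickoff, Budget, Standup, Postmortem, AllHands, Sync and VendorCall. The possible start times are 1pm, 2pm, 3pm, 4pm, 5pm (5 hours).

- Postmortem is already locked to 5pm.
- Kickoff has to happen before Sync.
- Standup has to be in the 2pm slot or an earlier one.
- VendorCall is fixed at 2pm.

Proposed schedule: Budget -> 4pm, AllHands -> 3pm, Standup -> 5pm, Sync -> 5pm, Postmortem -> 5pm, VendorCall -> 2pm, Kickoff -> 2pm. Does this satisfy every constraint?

Standup has to be in the 2pm slot or an earlier one — violated.
Kickoff has to happen before Sync — holds.
Postmortem is already locked to 5pm — holds.
VendorCall is fixed at 2pm — holds.

Invalid. Standup has to be in the 2pm slot or an earlier one.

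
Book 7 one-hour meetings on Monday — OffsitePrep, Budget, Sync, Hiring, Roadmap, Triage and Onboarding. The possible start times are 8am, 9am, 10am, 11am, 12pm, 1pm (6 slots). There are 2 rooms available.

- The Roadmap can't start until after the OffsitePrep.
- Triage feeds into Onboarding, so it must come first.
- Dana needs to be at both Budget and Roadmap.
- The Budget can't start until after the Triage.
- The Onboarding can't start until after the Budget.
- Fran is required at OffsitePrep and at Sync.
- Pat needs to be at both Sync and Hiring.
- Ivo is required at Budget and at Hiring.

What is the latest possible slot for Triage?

Downstream work caps Triage at 11am.
Triage at 11am is achievable: Hiring=8am, OffsitePrep=8am, Budget=12pm, Onboarding=1pm, Sync=9am, Roadmap=9am, Triage=11am.

11am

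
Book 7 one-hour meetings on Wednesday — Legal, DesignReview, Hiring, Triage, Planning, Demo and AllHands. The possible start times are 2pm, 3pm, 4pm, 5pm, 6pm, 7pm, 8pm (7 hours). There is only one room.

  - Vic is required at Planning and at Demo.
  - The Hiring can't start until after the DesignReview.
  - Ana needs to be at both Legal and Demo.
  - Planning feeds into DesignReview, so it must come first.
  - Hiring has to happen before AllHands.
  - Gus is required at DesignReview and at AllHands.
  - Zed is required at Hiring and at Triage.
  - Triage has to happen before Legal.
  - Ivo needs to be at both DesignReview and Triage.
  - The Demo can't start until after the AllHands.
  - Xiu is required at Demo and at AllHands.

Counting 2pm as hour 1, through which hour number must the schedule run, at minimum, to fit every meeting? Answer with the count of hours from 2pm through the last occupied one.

The precedence chain requires at least 5 distinct hours.
With at most 1 per hour and 7 meetings, at least 7 hours are needed.
7 works (last occupied hour: 8pm): for example Demo in 8pm, DesignReview in 3pm, Legal in 7pm, Planning in 2pm, AllHands in 5pm, Hiring in 4pm, Triage in 6pm.

7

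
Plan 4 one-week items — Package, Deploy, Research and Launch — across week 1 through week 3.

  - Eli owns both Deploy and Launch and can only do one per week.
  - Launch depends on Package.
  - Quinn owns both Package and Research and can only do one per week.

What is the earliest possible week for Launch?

Precedence pushes Launch to at least week 2.
Launch at week 2 is achievable: Deploy -> week 1; Launch -> week 2; Package -> week 1; Research -> week 2.

week 2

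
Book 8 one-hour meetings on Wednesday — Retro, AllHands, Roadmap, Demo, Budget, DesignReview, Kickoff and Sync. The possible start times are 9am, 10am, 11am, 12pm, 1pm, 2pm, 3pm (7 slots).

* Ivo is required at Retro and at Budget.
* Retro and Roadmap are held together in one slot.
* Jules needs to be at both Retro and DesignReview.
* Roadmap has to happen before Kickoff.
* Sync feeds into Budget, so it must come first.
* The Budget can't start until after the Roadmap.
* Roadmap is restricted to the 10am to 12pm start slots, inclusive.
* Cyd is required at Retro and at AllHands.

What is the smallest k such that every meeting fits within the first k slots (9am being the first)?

3

The precedence chain requires at least 2 distinct slots.
Propagating the time windows through the other constraints, Budget can't land before 11am — that is slot 3 counting from 9am — so the schedule must run through at least 3 slots.
3 works (last occupied slot: 11am): for example Kickoff=11am, Demo=9am, AllHands=9am, Retro=10am, Budget=11am, DesignReview=9am, Roadmap=10am, Sync=9am.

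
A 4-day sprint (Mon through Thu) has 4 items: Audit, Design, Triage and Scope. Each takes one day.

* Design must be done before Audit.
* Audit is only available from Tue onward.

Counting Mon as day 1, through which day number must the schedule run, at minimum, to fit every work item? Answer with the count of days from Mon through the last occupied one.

The precedence chain requires at least 2 distinct days.
2 works (last occupied day: Tue): for example Audit in Tue, Triage in Mon, Design in Mon, Scope in Mon.

2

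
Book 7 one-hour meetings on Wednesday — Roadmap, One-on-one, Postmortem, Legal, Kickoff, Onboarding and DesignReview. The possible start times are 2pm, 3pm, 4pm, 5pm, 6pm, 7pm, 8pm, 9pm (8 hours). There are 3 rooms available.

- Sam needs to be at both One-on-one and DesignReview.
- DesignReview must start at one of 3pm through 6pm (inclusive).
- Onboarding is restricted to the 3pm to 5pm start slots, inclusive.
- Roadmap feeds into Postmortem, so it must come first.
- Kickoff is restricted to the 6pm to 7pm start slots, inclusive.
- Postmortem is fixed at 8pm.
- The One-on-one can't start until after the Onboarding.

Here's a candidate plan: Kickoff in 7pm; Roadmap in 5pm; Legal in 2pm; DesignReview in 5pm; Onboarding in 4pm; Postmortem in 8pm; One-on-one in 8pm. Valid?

Kickoff is restricted to the 6pm to 7pm start slots, inclusive — holds.
Onboarding is restricted to the 3pm to 5pm start slots, inclusive — holds.
DesignReview must start at one of 3pm through 6pm (inclusive) — holds.
The One-on-one can't start until after the Onboarding — holds.
Postmortem is fixed at 8pm — holds.
There are 3 rooms available — holds.
Roadmap feeds into Postmortem, so it must come first — holds.
Sam needs to be at both One-on-one and DesignReview — holds.

Valid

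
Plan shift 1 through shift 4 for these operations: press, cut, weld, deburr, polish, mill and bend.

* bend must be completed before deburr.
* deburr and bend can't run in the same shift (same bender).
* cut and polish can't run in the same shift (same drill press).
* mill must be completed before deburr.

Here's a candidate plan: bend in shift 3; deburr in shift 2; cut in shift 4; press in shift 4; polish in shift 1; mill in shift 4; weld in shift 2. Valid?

cut and polish can't run in the same shift (same drill press) — holds.
mill must be completed before deburr — violated.
bend must be completed before deburr — violated.
deburr and bend can't run in the same shift (same bender) — holds.

No. mill must be completed before deburr is not satisfied.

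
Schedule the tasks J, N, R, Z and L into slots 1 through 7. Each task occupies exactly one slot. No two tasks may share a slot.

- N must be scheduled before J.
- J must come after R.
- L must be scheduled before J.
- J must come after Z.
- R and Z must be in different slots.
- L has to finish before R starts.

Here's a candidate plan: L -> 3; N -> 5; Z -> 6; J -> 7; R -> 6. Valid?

J must come after Z — holds.
R and Z must be in different slots — violated.
N must be scheduled before J — holds.
No two tasks may share a slot — violated.
L must be scheduled before J — holds.
L has to finish before R starts — holds.
J must come after R — holds.

No — it violates: R and Z must be in different slots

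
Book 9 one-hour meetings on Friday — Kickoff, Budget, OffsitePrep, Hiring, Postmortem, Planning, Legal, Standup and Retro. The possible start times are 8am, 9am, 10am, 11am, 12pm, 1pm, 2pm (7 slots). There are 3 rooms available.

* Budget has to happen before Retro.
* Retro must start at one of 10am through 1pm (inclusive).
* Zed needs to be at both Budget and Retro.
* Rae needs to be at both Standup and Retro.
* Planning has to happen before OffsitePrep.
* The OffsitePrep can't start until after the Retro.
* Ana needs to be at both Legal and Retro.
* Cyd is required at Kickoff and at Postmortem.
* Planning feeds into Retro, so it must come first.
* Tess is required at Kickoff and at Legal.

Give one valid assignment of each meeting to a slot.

Budget in 8am, OffsitePrep in 11am, Hiring in 9am, Retro in 10am, Planning in 8am, Legal in 9am, Kickoff in 8am, Postmortem in 9am, Standup in 11am

Checking: Planning(8am) before Retro(10am); Retro(10am) before OffsitePrep(11am); Planning(8am) before OffsitePrep(11am); Budget(8am) before Retro(10am); Legal(9am) != Retro(10am); Standup(11am) != Retro(10am); Kickoff(8am) != Postmortem(9am); Kickoff(8am) != Legal(9am); Budget(8am) != Retro(10am); Retro=10am in [10am,1pm]; max 3 per slot (cap 3).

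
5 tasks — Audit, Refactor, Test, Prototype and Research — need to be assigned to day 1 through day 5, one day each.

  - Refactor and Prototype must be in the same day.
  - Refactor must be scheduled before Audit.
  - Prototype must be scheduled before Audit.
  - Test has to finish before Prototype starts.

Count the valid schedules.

Splitting on Audit: it can be day 3 (5), day 4 (15), day 5 (30). Listing each branch's schedules as (Refactor, Test, Prototype, Research) by day number:
Audit=day 3: (2,1,2,1) (2,1,2,2) (2,1,2,3) (2,1,2,4) (2,1,2,5) — 5.
Audit=day 4: (2,1,2,1) (2,1,2,2) (2,1,2,3) (2,1,2,4) (2,1,2,5) (3,1,3,1) (3,1,3,2) (3,1,3,3) (3,1,3,4) (3,1,3,5) (3,2,3,1) (3,2,3,2) (3,2,3,3) (3,2,3,4) (3,2,3,5) — 15.
Audit=day 5: (2,1,2,1) (2,1,2,2) (2,1,2,3) (2,1,2,4) (2,1,2,5) (3,1,3,1) (3,1,3,2) (3,1,3,3) (3,1,3,4) (3,1,3,5) (3,2,3,1) (3,2,3,2) (3,2,3,3) (3,2,3,4) (3,2,3,5) (4,1,4,1) (4,1,4,2) (4,1,4,3) (4,1,4,4) (4,1,4,5) (4,2,4,1) (4,2,4,2) (4,2,4,3) (4,2,4,4) (4,2,4,5) (4,3,4,1) (4,3,4,2) (4,3,4,3) (4,3,4,4) (4,3,4,5) — 30.
Summing: 5 + 15 + 30 = 50.

50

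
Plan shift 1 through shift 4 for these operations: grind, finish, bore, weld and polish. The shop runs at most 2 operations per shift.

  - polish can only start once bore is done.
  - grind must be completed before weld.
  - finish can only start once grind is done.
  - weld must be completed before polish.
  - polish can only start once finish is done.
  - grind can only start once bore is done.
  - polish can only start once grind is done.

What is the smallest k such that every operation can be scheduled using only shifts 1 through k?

The precedence chain requires at least 4 distinct shifts.
With at most 2 per shift and 5 operations, at least 3 shifts are needed.
4 works (last occupied shift: shift 4): for example bore -> shift 1; grind -> shift 2; polish -> shift 4; finish -> shift 3; weld -> shift 3.

4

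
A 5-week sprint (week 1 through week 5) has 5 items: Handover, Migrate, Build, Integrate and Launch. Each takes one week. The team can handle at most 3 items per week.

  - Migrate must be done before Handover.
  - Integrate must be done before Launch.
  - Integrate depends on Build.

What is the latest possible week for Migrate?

week 4

Downstream work caps Migrate at week 4.
Migrate at week 4 is achievable: Launch -> week 3; Migrate -> week 4; Build -> week 1; Integrate -> week 2; Handover -> week 5.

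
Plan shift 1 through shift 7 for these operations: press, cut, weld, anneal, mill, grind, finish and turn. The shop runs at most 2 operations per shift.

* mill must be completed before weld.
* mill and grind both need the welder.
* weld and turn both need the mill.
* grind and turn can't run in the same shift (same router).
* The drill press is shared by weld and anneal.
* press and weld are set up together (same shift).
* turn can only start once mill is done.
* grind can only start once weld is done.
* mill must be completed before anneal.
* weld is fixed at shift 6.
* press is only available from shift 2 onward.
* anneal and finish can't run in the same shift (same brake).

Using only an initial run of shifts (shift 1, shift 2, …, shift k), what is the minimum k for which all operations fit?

The precedence chain requires at least 3 distinct shifts.
With at most 2 per shift and 8 operations, at least 4 shifts are needed.
Propagating the time windows through the other constraints, grind can't land before shift 7, so the schedule must run through at least shift 7.
7 works (last occupied shift: shift 7): for example mill -> shift 1, press -> shift 6, grind -> shift 7, weld -> shift 6, anneal -> shift 2, cut -> shift 1, turn -> shift 2, finish -> shift 3.

7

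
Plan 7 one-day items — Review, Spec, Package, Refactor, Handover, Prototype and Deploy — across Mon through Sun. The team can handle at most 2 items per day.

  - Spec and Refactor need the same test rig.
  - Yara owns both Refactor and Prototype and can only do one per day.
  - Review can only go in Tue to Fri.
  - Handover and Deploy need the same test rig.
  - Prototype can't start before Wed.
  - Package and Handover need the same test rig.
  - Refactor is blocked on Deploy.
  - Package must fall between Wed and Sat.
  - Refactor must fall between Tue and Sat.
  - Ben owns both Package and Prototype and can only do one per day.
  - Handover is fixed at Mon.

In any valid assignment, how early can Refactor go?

Refactor is available from Tue; Refactor's own window allows nothing later than Sat.
Refactor at Wed is achievable: Review in Tue; Refactor in Wed; Prototype in Thu; Handover in Mon; Deploy in Tue; Spec in Mon; Package in Wed.
Nothing earlier works — the conflict and capacity constraints rule out every day before Wed.

Wed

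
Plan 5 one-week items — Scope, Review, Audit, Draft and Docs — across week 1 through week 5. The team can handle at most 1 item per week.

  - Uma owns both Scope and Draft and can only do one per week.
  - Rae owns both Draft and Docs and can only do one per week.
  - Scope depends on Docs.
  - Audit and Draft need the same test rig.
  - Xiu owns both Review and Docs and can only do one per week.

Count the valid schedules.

60

Splitting on Scope: it can be week 2 (6), week 3 (12), week 4 (18), week 5 (24). Listing each branch's schedules as (Review, Audit, Draft, Docs) by week number:
Scope=week 2: (3,4,5,1) (3,5,4,1) (4,3,5,1) (4,5,3,1) (5,3,4,1) (5,4,3,1) — 6.
Scope=week 3: (1,4,5,2) (1,5,4,2) (2,4,5,1) (2,5,4,1) (4,1,5,2) (4,2,5,1) (4,5,1,2) (4,5,2,1) (5,1,4,2) (5,2,4,1) (5,4,1,2) (5,4,2,1) — 12.
Scope=week 4: (1,2,5,3) (1,3,5,2) (1,5,2,3) (1,5,3,2) (2,1,5,3) (2,3,5,1) (2,5,1,3) (2,5,3,1) (3,1,5,2) (3,2,5,1) (3,5,1,2) (3,5,2,1) (5,1,2,3) (5,1,3,2) (5,2,1,3) (5,2,3,1) (5,3,1,2) (5,3,2,1) — 18.
Scope=week 5: (1,2,3,4) (1,2,4,3) (1,3,2,4) (1,3,4,2) (1,4,2,3) (1,4,3,2) (2,1,3,4) (2,1,4,3) (2,3,1,4) (2,3,4,1) (2,4,1,3) (2,4,3,1) (3,1,2,4) (3,1,4,2) (3,2,1,4) (3,2,4,1) (3,4,1,2) (3,4,2,1) (4,1,2,3) (4,1,3,2) (4,2,1,3) (4,2,3,1) (4,3,1,2) (4,3,2,1) — 24.
Summing: 6 + 12 + 18 + 24 = 60.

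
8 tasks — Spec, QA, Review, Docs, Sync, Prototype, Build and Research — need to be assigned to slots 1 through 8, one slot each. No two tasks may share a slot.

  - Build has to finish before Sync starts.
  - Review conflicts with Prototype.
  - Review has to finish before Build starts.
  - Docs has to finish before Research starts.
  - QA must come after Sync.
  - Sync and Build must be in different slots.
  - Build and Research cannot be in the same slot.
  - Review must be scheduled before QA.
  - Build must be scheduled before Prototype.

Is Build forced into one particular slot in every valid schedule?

No

Build can be 2 (e.g. Prototype=6, Build=2, Docs=5, QA=4, Review=1, Spec=8, Sync=3, Research=7) or 3 (e.g. Build=3; Spec=8; Prototype=6; Research=7; Review=1; Sync=4; Docs=2; QA=5).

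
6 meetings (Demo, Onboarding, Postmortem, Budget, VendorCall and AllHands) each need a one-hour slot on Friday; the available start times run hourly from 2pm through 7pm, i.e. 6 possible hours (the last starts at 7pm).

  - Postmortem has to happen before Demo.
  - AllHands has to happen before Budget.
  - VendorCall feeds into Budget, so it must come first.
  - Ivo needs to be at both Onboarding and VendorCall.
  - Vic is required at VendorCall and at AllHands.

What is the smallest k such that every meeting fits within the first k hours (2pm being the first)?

The precedence chain requires at least 2 distinct hours.
Could 2 hours be enough, i.e. nothing placed later than 3pm? No: Budget must come after AllHands (at 2pm or later) → {3pm}; AllHands must come before Budget (at 3pm or earlier) → {2pm}; VendorCall must come before Budget (at 3pm or earlier) → {2pm}; AllHands can't share with VendorCall (2pm) → nothing is left.
So 2 hours is not enough.
3 works (last occupied hour: 4pm): for example Budget=4pm; Postmortem=2pm; Onboarding=3pm; VendorCall=2pm; Demo=3pm; AllHands=3pm.

3 hours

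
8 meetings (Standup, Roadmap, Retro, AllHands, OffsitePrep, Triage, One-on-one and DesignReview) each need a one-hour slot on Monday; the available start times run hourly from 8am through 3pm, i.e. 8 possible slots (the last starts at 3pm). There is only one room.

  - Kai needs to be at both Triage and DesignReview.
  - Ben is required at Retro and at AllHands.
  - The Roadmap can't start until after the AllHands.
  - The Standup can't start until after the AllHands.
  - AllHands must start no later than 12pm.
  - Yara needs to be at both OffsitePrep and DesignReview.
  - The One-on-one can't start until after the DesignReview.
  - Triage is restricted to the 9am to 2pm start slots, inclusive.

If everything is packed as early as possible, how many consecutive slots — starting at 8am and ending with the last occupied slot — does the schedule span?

The precedence chain requires at least 2 distinct slots.
With at most 1 per slot and 8 meetings, at least 8 slots are needed.
8 works (last occupied slot: 3pm): for example OffsitePrep -> 3pm; DesignReview -> 12pm; Triage -> 9am; One-on-one -> 1pm; Standup -> 10am; AllHands -> 8am; Retro -> 2pm; Roadmap -> 11am.

8 slots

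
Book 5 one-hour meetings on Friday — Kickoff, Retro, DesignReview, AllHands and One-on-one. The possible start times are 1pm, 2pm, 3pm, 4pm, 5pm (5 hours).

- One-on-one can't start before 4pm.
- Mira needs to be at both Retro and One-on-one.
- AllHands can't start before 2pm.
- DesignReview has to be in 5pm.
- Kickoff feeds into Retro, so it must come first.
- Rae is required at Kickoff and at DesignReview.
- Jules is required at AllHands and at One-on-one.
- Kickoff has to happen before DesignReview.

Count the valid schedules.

Splitting on Kickoff: it can be 1pm (18), 2pm (12), 3pm (6), 4pm (3). Listing each branch's schedules as (Retro, DesignReview, AllHands, One-on-one):
Kickoff=1pm: (2pm,5pm,2pm,4pm) (2pm,5pm,2pm,5pm) (2pm,5pm,3pm,4pm) (2pm,5pm,3pm,5pm) (2pm,5pm,4pm,5pm) (2pm,5pm,5pm,4pm) (3pm,5pm,2pm,4pm) (3pm,5pm,2pm,5pm) (3pm,5pm,3pm,4pm) (3pm,5pm,3pm,5pm) (3pm,5pm,4pm,5pm) (3pm,5pm,5pm,4pm) (4pm,5pm,2pm,5pm) (4pm,5pm,3pm,5pm) (4pm,5pm,4pm,5pm) (5pm,5pm,2pm,4pm) (5pm,5pm,3pm,4pm) (5pm,5pm,5pm,4pm) — 18.
Kickoff=2pm: (3pm,5pm,2pm,4pm) (3pm,5pm,2pm,5pm) (3pm,5pm,3pm,4pm) (3pm,5pm,3pm,5pm) (3pm,5pm,4pm,5pm) (3pm,5pm,5pm,4pm) (4pm,5pm,2pm,5pm) (4pm,5pm,3pm,5pm) (4pm,5pm,4pm,5pm) (5pm,5pm,2pm,4pm) (5pm,5pm,3pm,4pm) (5pm,5pm,5pm,4pm) — 12.
Kickoff=3pm: (4pm,5pm,2pm,5pm) (4pm,5pm,3pm,5pm) (4pm,5pm,4pm,5pm) (5pm,5pm,2pm,4pm) (5pm,5pm,3pm,4pm) (5pm,5pm,5pm,4pm) — 6.
Kickoff=4pm: (5pm,5pm,2pm,4pm) (5pm,5pm,3pm,4pm) (5pm,5pm,5pm,4pm) — 3.
Summing: 18 + 12 + 6 + 3 = 39.

39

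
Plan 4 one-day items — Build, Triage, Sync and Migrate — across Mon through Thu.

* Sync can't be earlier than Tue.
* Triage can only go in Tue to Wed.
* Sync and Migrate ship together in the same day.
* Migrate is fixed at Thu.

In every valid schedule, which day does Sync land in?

Thu

Sync is available from Tue; Sync must be in the same day as Migrate, which can't be before Thu, so Sync is at least Thu.
So Sync is pinned to Thu.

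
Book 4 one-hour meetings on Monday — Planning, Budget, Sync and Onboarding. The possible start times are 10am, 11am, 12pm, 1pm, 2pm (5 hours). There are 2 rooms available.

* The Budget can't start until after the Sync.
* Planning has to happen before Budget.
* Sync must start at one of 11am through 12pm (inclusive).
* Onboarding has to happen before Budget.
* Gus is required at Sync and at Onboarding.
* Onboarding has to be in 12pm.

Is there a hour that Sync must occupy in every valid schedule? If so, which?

Sync's window is 11am–12pm.
Onboarding is fixed at 12pm, and Sync can't share a hour with Onboarding.
So Sync must be 11am.

11am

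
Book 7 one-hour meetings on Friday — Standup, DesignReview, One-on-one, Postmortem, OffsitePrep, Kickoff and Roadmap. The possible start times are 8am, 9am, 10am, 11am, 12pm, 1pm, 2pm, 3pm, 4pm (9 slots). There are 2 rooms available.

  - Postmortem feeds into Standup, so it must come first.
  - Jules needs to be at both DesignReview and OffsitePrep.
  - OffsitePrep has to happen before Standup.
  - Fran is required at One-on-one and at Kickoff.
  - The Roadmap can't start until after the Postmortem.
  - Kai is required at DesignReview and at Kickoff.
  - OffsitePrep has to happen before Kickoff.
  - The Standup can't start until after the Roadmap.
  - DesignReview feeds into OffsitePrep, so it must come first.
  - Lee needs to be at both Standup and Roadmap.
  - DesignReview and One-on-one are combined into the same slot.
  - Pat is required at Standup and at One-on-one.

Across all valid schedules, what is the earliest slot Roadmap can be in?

9am

Precedence pushes Roadmap to at least 9am; downstream work caps Roadmap at 3pm.
Roadmap at 9am is achievable: One-on-one -> 10am; Postmortem -> 8am; OffsitePrep -> 11am; Standup -> 12pm; DesignReview -> 10am; Roadmap -> 9am; Kickoff -> 12pm.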